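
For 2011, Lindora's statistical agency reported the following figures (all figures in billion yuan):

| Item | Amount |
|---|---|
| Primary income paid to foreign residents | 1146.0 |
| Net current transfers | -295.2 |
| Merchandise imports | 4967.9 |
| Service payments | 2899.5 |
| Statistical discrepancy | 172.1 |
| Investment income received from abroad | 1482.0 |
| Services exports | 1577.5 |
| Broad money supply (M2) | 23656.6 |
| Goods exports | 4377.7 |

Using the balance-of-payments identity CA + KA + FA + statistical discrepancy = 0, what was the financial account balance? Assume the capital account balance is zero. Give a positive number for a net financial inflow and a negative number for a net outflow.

Goods balance = 4377.7 - 4967.9 = -590.2
Services balance = 1577.5 - 2899.5 = -1322.0
Trade balance (goods + services) = -590.2 + (-1322.0) = -1912.2
Net primary income = 1482.0 - 1146.0 = 336.0
Net secondary income = -295.2
Current account = -1912.2 + 336.0 + (-295.2) = -1871.4
Financial account = -(-1871.4 + 172.1) = 1699.3

1699.3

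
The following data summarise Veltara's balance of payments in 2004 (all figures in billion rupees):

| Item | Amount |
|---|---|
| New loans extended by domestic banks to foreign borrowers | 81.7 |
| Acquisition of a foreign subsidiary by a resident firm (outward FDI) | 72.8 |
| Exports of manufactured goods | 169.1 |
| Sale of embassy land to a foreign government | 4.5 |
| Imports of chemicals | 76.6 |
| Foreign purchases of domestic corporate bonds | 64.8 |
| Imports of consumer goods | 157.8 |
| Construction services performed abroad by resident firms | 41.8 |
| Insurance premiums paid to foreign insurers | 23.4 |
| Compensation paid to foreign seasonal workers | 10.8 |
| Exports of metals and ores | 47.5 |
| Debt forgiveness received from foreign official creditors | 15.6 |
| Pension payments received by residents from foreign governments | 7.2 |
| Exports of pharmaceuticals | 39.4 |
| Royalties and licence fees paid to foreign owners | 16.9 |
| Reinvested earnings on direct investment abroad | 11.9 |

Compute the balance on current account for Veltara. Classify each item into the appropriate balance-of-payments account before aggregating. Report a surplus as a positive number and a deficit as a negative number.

31.4

Goods: -157.8 - 76.6 + 169.1 + 47.5 + 39.4 = 21.6
Services: -16.9 - 23.4 + 41.8 = 1.5
Primary income: 11.9 - 10.8 = 1.1
Secondary income: 7.2
Current account = 21.6 + 1.5 + 1.1 + 7.2 = 31.4
(Excluded from the current account — financial account: new loans extended by domestic banks to foreign borrowers 81.7, acquisition of a foreign subsidiary by a resident firm (outward FDI) 72.8, foreign purchases of domestic corporate bonds 64.8; capital account: sale of embassy land to a foreign government 4.5, debt forgiveness received from foreign official creditors 15.6.)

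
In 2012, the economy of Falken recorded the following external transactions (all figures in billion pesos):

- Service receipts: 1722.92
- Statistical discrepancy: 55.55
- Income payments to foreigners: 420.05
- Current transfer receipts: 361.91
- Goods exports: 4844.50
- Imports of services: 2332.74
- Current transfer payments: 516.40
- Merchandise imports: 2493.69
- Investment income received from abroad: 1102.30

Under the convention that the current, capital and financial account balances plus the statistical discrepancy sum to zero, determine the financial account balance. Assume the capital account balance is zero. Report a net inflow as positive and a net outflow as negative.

-2324.30

Goods balance = 4844.50 - 2493.69 = 2350.81
Services balance = 1722.92 - 2332.74 = -609.82
Trade balance (goods + services) = 2350.81 + (-609.82) = 1740.99
Net primary income = 1102.30 - 420.05 = 682.25
Net secondary income = 361.91 - 516.40 = -154.49
Current account = 1740.99 + 682.25 + (-154.49) = 2268.75
Financial account = -(2268.75 + 55.55) = -2324.30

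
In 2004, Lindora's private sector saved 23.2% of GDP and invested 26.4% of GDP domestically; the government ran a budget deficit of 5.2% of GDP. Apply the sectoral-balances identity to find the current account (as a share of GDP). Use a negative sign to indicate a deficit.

-8.4

By the sectoral-balances identity, CA = (S_private - I) + (T - G).
Private balance = 23.2 - 26.4 = -3.2
Government balance (T - G) = -5.2
CA = -3.2 + (-5.2) = -8.4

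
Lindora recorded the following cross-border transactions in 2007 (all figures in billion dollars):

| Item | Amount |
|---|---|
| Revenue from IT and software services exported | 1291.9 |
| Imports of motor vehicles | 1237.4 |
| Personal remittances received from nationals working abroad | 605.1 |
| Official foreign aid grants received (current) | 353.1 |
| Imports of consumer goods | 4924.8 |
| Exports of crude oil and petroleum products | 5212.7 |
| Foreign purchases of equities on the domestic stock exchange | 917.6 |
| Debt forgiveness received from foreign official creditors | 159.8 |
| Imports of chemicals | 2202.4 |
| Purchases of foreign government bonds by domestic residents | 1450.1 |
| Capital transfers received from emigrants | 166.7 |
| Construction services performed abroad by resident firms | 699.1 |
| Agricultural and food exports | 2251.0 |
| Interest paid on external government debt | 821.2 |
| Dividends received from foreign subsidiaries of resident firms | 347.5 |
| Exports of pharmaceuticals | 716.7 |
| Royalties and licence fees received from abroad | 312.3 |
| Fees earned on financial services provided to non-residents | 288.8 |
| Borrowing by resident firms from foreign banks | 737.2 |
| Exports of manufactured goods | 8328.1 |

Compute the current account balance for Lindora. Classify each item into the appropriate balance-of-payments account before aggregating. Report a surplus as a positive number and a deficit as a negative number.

Goods: 5212.7 + 716.7 + 8328.1 + 2251.0 - 4924.8 - 2202.4 - 1237.4 = 8143.9
Services: 288.8 + 1291.9 + 699.1 + 312.3 = 2592.1
Primary income: 347.5 - 821.2 = -473.7
Secondary income: 353.1 + 605.1 = 958.2
Current account = 8143.9 + 2592.1 + (-473.7) + 958.2 = 11220.5
(Excluded from the current account — financial account: foreign purchases of equities on the domestic stock exchange 917.6, purchases of foreign government bonds by domestic residents 1450.1, borrowing by resident firms from foreign banks 737.2; capital account: debt forgiveness received from foreign official creditors 159.8, capital transfers received from emigrants 166.7.)

11220.5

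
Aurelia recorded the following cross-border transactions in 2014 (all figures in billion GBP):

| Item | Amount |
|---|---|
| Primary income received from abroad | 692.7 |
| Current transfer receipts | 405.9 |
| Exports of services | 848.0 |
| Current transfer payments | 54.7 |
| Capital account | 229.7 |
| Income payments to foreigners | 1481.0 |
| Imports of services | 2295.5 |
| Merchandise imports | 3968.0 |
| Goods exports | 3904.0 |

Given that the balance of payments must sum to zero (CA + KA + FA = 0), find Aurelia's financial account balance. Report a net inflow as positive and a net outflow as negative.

1718.9

Goods balance = 3904.0 - 3968.0 = -64.0
Services balance = 848.0 - 2295.5 = -1447.5
Trade balance (goods + services) = -64.0 + (-1447.5) = -1511.5
Net primary income = 692.7 - 1481.0 = -788.3
Net secondary income = 405.9 - 54.7 = 351.2
Current account = -1511.5 + (-788.3) + 351.2 = -1948.6
Financial account = -(-1948.6 + 229.7) = 1718.9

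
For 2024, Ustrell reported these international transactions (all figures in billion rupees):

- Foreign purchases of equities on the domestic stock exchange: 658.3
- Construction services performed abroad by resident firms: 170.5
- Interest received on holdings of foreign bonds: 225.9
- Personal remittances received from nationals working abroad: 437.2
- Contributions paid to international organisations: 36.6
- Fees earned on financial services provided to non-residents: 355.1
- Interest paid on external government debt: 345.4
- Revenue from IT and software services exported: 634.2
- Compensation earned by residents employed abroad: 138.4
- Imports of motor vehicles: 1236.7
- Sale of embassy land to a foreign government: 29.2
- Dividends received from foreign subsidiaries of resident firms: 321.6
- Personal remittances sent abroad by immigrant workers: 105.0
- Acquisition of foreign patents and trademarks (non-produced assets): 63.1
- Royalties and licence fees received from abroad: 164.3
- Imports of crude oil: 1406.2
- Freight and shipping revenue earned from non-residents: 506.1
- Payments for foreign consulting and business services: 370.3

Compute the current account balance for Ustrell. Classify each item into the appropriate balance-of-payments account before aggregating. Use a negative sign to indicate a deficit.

-546.9

Goods: -1236.7 - 1406.2 = -2642.9
Services: -370.3 + 170.5 + 164.3 + 634.2 + 506.1 + 355.1 = 1459.9
Primary income: 321.6 + 138.4 + 225.9 - 345.4 = 340.5
Secondary income: 437.2 - 36.6 - 105.0 = 295.6
Current account = (-2642.9) + 1459.9 + 340.5 + 295.6 = -546.9
(Excluded from the current account — financial account: foreign purchases of equities on the domestic stock exchange 658.3; capital account: sale of embassy land to a foreign government 29.2, acquisition of foreign patents and trademarks (non-produced assets) 63.1.)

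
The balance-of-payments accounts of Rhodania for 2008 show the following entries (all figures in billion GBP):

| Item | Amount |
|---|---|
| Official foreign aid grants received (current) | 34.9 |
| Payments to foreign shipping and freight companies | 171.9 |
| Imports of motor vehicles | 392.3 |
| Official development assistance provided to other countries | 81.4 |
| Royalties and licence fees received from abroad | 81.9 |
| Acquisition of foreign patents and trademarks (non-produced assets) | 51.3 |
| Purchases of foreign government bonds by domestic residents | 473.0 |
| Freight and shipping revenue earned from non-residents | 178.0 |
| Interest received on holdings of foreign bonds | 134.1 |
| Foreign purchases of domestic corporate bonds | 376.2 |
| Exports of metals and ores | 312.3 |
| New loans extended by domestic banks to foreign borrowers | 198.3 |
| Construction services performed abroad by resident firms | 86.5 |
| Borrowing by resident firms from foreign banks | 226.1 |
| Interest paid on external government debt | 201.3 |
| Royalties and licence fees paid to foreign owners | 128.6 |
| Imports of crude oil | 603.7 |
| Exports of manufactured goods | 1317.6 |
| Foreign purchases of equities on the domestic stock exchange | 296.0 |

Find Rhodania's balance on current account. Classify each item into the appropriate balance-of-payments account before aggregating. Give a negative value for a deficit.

566.1

Goods: -603.7 - 392.3 + 312.3 + 1317.6 = 633.9
Services: 178.0 + 81.9 - 171.9 + 86.5 - 128.6 = 45.9
Primary income: 134.1 - 201.3 = -67.2
Secondary income: -81.4 + 34.9 = -46.5
Current account = 633.9 + 45.9 + (-67.2) + (-46.5) = 566.1
(Excluded from the current account — capital account: acquisition of foreign patents and trademarks (non-produced assets) 51.3; financial account: purchases of foreign government bonds by domestic residents 473.0, foreign purchases of domestic corporate bonds 376.2, new loans extended by domestic banks to foreign borrowers 198.3, borrowing by resident firms from foreign banks 226.1, foreign purchases of equities on the domestic stock exchange 296.0.)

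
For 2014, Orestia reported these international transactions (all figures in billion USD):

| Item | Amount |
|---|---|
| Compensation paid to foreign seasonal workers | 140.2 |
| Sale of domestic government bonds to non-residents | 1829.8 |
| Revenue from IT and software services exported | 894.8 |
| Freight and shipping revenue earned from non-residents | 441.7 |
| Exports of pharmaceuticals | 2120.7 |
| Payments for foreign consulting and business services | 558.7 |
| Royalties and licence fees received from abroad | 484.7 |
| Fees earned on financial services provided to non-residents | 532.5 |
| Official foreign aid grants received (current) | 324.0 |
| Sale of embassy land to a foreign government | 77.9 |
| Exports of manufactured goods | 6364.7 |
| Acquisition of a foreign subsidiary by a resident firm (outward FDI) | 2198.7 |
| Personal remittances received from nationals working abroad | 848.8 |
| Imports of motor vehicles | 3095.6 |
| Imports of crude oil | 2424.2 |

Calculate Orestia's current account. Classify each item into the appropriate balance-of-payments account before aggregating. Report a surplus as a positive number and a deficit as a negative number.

5793.2

Goods: 6364.7 - 3095.6 - 2424.2 + 2120.7 = 2965.6
Services: 441.7 - 558.7 + 532.5 + 484.7 + 894.8 = 1795.0
Primary income: -140.2
Secondary income: 848.8 + 324.0 = 1172.8
Current account = 2965.6 + 1795.0 + (-140.2) + 1172.8 = 5793.2
(Excluded from the current account — financial account: sale of domestic government bonds to non-residents 1829.8, acquisition of a foreign subsidiary by a resident firm (outward FDI) 2198.7; capital account: sale of embassy land to a foreign government 77.9.)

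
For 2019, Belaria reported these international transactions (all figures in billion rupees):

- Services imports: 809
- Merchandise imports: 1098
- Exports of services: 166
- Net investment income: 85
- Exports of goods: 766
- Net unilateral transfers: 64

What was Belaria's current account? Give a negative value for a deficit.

Goods balance = 766 - 1098 = -332
Services balance = 166 - 809 = -643
Trade balance (goods + services) = -332 + (-643) = -975
Net primary income = 85
Net secondary income = 64
Current account = -975 + 85 + 64 = -826

-826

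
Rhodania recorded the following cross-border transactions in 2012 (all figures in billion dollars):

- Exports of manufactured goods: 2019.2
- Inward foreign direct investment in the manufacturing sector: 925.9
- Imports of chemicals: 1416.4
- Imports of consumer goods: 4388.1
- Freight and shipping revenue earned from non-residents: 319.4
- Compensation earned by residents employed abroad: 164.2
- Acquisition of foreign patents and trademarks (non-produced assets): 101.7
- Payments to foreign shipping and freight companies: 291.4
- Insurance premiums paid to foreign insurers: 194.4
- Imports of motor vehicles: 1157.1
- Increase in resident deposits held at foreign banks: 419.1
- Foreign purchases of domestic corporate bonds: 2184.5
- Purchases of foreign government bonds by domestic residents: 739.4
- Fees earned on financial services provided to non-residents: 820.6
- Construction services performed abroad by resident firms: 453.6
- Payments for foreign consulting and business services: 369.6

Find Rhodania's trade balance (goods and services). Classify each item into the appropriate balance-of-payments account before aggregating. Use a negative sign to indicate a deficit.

-4204.2

Goods: -4388.1 - 1157.1 + 2019.2 - 1416.4 = -4942.4
Services: 319.4 - 369.6 + 820.6 + 453.6 - 291.4 - 194.4 = 738.2
Trade balance = -4942.4 + 738.2 = -4204.2
(Excluded from the trade balance — financial account: inward foreign direct investment in the manufacturing sector 925.9, increase in resident deposits held at foreign banks 419.1, foreign purchases of domestic corporate bonds 2184.5, purchases of foreign government bonds by domestic residents 739.4; primary income: compensation earned by residents employed abroad 164.2; capital account: acquisition of foreign patents and trademarks (non-produced assets) 101.7.)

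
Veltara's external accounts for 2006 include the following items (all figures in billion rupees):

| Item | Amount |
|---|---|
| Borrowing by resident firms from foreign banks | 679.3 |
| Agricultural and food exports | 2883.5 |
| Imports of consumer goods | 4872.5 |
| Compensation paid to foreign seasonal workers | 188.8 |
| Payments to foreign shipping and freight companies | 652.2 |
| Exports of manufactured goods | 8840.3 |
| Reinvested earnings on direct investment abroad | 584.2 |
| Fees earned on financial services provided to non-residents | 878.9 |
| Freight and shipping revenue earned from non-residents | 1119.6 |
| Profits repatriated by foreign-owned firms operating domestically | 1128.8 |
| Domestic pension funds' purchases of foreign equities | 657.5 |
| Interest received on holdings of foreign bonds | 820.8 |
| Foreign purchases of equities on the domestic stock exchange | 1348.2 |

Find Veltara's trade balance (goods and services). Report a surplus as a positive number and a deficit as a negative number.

8197.6

Goods: 8840.3 - 4872.5 + 2883.5 = 6851.3
Services: 878.9 - 652.2 + 1119.6 = 1346.3
Trade balance = 6851.3 + 1346.3 = 8197.6
(Excluded from the trade balance — financial account: borrowing by resident firms from foreign banks 679.3, domestic pension funds' purchases of foreign equities 657.5, foreign purchases of equities on the domestic stock exchange 1348.2; primary income: compensation paid to foreign seasonal workers 188.8, reinvested earnings on direct investment abroad 584.2, profits repatriated by foreign-owned firms operating domestically 1128.8, interest received on holdings of foreign bonds 820.8.)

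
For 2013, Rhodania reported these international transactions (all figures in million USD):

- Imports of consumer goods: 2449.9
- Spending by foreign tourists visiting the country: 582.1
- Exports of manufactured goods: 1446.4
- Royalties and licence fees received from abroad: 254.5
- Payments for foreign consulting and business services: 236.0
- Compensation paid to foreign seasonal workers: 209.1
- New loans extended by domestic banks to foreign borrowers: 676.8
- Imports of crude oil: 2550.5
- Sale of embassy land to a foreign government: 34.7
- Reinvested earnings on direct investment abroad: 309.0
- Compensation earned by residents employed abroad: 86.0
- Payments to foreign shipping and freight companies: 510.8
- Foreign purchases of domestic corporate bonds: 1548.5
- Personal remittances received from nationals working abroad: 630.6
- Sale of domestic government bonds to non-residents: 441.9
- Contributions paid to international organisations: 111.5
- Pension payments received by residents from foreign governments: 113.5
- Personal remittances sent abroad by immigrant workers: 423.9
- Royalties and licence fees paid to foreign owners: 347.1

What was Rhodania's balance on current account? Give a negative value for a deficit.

Goods: 1446.4 - 2449.9 - 2550.5 = -3554.0
Services: 582.1 + 254.5 - 236.0 - 510.8 - 347.1 = -257.3
Primary income: 86.0 + 309.0 - 209.1 = 185.9
Secondary income: -423.9 - 111.5 + 113.5 + 630.6 = 208.7
Current account = (-3554.0) + (-257.3) + 185.9 + 208.7 = -3416.7
(Excluded from the current account — financial account: new loans extended by domestic banks to foreign borrowers 676.8, foreign purchases of domestic corporate bonds 1548.5, sale of domestic government bonds to non-residents 441.9; capital account: sale of embassy land to a foreign government 34.7.)

-3416.7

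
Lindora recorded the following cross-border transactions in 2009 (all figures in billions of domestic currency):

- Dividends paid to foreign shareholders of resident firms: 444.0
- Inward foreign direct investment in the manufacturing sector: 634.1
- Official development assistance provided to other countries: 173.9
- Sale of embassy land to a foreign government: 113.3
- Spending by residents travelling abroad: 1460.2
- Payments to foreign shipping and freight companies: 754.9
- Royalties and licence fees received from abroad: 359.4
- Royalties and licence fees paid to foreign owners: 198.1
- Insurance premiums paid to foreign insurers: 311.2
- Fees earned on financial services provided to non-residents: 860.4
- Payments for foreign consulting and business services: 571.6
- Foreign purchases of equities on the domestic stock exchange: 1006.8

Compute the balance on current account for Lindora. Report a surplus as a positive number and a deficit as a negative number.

Services: -311.2 - 754.9 + 860.4 - 571.6 - 198.1 + 359.4 - 1460.2 = -2076.2
Primary income: -444.0
Secondary income: -173.9
Current account = (-2076.2) + (-444.0) + (-173.9) = -2694.1
(Excluded from the current account — financial account: inward foreign direct investment in the manufacturing sector 634.1, foreign purchases of equities on the domestic stock exchange 1006.8; capital account: sale of embassy land to a foreign government 113.3.)

-2694.1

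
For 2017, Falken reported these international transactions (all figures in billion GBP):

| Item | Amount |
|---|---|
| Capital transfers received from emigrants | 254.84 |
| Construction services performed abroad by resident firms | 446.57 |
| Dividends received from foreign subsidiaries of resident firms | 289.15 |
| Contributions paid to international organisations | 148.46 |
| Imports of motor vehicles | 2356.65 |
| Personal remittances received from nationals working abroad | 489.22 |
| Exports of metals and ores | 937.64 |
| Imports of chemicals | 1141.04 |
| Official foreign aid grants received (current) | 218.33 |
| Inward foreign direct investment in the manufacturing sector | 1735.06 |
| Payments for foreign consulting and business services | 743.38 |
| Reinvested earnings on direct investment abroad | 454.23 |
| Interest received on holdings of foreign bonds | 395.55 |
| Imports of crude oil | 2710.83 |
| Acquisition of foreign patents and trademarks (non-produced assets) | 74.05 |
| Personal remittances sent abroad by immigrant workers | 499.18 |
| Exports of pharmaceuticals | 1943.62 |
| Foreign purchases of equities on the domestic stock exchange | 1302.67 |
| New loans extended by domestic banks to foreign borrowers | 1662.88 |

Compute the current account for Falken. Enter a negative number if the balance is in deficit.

Goods: 937.64 - 2356.65 - 2710.83 - 1141.04 + 1943.62 = -3327.26
Services: 446.57 - 743.38 = -296.81
Primary income: 454.23 + 289.15 + 395.55 = 1138.93
Secondary income: -148.46 - 499.18 + 489.22 + 218.33 = 59.91
Current account = (-3327.26) + (-296.81) + 1138.93 + 59.91 = -2425.23
(Excluded from the current account — capital account: capital transfers received from emigrants 254.84, acquisition of foreign patents and trademarks (non-produced assets) 74.05; financial account: inward foreign direct investment in the manufacturing sector 1735.06, foreign purchases of equities on the domestic stock exchange 1302.67, new loans extended by domestic banks to foreign borrowers 1662.88.)

-2425.23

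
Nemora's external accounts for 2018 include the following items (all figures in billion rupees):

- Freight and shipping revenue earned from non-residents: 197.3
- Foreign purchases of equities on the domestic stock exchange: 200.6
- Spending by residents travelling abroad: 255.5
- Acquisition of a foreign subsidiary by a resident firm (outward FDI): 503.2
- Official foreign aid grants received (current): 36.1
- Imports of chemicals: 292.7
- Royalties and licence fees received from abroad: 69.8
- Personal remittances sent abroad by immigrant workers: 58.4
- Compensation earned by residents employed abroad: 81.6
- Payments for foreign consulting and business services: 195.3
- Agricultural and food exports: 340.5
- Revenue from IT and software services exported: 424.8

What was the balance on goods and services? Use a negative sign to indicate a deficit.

288.9

Goods: 340.5 - 292.7 = 47.8
Services: -195.3 - 255.5 + 69.8 + 197.3 + 424.8 = 241.1
Trade balance = 47.8 + 241.1 = 288.9
(Excluded from the trade balance — financial account: foreign purchases of equities on the domestic stock exchange 200.6, acquisition of a foreign subsidiary by a resident firm (outward FDI) 503.2; secondary income: official foreign aid grants received (current) 36.1, personal remittances sent abroad by immigrant workers 58.4; primary income: compensation earned by residents employed abroad 81.6.)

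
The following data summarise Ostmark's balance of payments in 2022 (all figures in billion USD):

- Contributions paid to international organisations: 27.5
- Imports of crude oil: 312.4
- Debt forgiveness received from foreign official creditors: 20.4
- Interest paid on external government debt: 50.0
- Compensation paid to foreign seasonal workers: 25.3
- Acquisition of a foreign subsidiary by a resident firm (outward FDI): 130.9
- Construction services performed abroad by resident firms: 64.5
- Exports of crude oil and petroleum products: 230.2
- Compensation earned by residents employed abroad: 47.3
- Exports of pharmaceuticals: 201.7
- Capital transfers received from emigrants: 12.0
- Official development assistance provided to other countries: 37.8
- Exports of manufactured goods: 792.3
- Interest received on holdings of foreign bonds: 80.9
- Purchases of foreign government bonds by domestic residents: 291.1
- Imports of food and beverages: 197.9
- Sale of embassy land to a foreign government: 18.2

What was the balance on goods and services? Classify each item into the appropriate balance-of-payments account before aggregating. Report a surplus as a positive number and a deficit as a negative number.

778.4

Goods: 230.2 - 312.4 + 201.7 - 197.9 + 792.3 = 713.9
Services: 64.5
Trade balance = 713.9 + 64.5 = 778.4
(Excluded from the trade balance — secondary income: contributions paid to international organisations 27.5, official development assistance provided to other countries 37.8; capital account: debt forgiveness received from foreign official creditors 20.4, capital transfers received from emigrants 12.0, sale of embassy land to a foreign government 18.2; primary income: interest paid on external government debt 50.0, compensation paid to foreign seasonal workers 25.3, compensation earned by residents employed abroad 47.3, interest received on holdings of foreign bonds 80.9; financial account: acquisition of a foreign subsidiary by a resident firm (outward FDI) 130.9, purchases of foreign government bonds by domestic residents 291.1.)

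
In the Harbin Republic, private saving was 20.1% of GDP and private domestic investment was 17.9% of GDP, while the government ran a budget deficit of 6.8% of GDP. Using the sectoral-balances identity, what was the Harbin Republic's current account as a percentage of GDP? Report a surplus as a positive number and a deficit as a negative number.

By the sectoral-balances identity, CA = (S_private - I) + (T - G).
Private balance = 20.1 - 17.9 = 2.2
Government balance (T - G) = -6.8
CA = 2.2 + (-6.8) = -4.6

-4.6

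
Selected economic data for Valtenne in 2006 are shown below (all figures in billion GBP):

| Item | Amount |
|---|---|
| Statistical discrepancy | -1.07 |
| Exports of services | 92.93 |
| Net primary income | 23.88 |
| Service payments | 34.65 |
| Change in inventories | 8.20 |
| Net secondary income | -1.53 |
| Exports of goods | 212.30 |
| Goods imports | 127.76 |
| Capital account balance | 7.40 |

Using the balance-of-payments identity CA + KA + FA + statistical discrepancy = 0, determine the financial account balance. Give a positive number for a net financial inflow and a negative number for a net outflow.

Goods balance = 212.30 - 127.76 = 84.54
Services balance = 92.93 - 34.65 = 58.28
Trade balance (goods + services) = 84.54 + 58.28 = 142.82
Net primary income = 23.88
Net secondary income = -1.53
Current account = 142.82 + 23.88 + (-1.53) = 165.17
Financial account = -(165.17 + 7.40 + (-1.07)) = -171.50

-171.50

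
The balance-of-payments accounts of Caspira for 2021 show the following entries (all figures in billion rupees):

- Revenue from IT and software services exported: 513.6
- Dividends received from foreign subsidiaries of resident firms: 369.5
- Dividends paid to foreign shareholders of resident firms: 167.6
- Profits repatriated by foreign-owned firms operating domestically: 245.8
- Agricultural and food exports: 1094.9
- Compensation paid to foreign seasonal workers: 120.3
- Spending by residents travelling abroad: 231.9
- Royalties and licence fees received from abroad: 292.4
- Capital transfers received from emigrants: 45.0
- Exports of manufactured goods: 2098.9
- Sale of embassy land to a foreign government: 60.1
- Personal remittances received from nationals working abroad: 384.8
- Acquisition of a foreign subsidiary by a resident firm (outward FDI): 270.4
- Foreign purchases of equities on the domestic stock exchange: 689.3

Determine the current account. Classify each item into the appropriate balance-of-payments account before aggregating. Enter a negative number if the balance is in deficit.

3988.5

Goods: 2098.9 + 1094.9 = 3193.8
Services: -231.9 + 292.4 + 513.6 = 574.1
Primary income: -245.8 - 167.6 - 120.3 + 369.5 = -164.2
Secondary income: 384.8
Current account = 3193.8 + 574.1 + (-164.2) + 384.8 = 3988.5
(Excluded from the current account — capital account: capital transfers received from emigrants 45.0, sale of embassy land to a foreign government 60.1; financial account: acquisition of a foreign subsidiary by a resident firm (outward FDI) 270.4, foreign purchases of equities on the domestic stock exchange 689.3.)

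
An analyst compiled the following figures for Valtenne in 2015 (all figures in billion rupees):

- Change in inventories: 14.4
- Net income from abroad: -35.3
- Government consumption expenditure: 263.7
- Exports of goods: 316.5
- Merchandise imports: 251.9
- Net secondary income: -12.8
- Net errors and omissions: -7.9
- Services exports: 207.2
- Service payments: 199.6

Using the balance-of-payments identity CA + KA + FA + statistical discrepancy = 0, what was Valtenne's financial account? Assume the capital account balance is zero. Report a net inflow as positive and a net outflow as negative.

-16.2

Goods balance = 316.5 - 251.9 = 64.6
Services balance = 207.2 - 199.6 = 7.6
Trade balance (goods + services) = 64.6 + 7.6 = 72.2
Net primary income = -35.3
Net secondary income = -12.8
Current account = 72.2 + (-35.3) + (-12.8) = 24.1
Financial account = -(24.1 + (-7.9)) = -16.2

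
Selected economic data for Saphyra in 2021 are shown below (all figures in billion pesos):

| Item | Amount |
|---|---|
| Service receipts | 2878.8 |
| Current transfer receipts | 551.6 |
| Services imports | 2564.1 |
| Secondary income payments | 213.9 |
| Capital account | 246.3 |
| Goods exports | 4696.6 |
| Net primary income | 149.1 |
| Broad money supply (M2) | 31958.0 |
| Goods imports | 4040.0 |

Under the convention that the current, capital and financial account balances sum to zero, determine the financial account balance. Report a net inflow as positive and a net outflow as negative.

-1704.4

Goods balance = 4696.6 - 4040.0 = 656.6
Services balance = 2878.8 - 2564.1 = 314.7
Trade balance (goods + services) = 656.6 + 314.7 = 971.3
Net primary income = 149.1
Net secondary income = 551.6 - 213.9 = 337.7
Current account = 971.3 + 149.1 + 337.7 = 1458.1
Financial account = -(1458.1 + 246.3) = -1704.4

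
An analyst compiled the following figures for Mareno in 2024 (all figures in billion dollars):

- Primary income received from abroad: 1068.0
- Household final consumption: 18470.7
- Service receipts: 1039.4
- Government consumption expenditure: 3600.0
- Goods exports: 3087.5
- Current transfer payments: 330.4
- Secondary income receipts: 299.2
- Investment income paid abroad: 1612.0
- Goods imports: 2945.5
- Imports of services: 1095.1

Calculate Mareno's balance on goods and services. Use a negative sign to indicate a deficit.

86.3

Goods balance = 3087.5 - 2945.5 = 142.0
Services balance = 1039.4 - 1095.1 = -55.7
Trade balance (goods + services) = 142.0 + (-55.7) = 86.3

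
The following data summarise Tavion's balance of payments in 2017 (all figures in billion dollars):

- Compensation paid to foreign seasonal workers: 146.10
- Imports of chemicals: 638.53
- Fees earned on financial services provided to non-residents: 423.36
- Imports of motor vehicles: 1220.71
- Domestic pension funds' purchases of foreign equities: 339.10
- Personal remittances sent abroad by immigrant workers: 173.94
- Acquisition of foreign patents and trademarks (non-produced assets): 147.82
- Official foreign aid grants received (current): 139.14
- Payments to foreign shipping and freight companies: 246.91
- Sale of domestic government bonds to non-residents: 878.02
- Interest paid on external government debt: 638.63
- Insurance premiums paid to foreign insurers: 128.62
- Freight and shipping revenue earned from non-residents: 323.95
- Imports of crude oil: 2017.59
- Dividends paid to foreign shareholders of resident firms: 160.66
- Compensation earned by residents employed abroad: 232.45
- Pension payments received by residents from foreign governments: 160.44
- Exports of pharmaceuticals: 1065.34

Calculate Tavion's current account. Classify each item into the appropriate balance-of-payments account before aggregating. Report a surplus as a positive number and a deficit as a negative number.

Goods: -1220.71 - 638.53 + 1065.34 - 2017.59 = -2811.49
Services: 423.36 - 128.62 - 246.91 + 323.95 = 371.78
Primary income: -146.10 + 232.45 - 160.66 - 638.63 = -712.94
Secondary income: 139.14 + 160.44 - 173.94 = 125.64
Current account = (-2811.49) + 371.78 + (-712.94) + 125.64 = -3027.01
(Excluded from the current account — financial account: domestic pension funds' purchases of foreign equities 339.10, sale of domestic government bonds to non-residents 878.02; capital account: acquisition of foreign patents and trademarks (non-produced assets) 147.82.)

-3027.01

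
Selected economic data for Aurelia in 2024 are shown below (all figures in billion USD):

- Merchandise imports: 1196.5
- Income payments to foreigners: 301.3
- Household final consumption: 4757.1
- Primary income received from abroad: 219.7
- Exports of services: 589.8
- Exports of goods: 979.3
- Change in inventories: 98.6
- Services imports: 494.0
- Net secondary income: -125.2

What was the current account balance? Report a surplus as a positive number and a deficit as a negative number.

-328.2

Goods balance = 979.3 - 1196.5 = -217.2
Services balance = 589.8 - 494.0 = 95.8
Trade balance (goods + services) = -217.2 + 95.8 = -121.4
Net primary income = 219.7 - 301.3 = -81.6
Net secondary income = -125.2
Current account = -121.4 + (-81.6) + (-125.2) = -328.2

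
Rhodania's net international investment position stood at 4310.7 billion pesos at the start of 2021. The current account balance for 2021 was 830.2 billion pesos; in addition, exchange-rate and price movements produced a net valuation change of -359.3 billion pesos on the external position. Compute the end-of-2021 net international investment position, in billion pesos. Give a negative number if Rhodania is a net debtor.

Change in NIIP = current account + net valuation change = 830.2 + (-359.3) = 470.9
End-of-year NIIP = 4310.7 + 470.9 = 4781.6

4781.6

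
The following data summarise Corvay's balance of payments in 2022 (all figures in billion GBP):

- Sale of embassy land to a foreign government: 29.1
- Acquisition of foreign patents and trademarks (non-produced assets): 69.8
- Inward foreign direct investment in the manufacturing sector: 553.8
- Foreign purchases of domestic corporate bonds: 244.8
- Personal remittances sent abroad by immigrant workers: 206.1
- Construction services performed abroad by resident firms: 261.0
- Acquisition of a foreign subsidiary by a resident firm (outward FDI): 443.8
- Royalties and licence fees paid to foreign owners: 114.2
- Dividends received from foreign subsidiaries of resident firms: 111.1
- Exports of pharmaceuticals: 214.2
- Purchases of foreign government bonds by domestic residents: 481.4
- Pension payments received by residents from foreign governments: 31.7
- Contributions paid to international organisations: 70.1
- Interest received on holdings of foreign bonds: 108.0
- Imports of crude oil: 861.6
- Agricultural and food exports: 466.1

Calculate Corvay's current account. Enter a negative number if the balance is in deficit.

Goods: 466.1 - 861.6 + 214.2 = -181.3
Services: -114.2 + 261.0 = 146.8
Primary income: 111.1 + 108.0 = 219.1
Secondary income: 31.7 - 206.1 - 70.1 = -244.5
Current account = (-181.3) + 146.8 + 219.1 + (-244.5) = -59.9
(Excluded from the current account — capital account: sale of embassy land to a foreign government 29.1, acquisition of foreign patents and trademarks (non-produced assets) 69.8; financial account: inward foreign direct investment in the manufacturing sector 553.8, foreign purchases of domestic corporate bonds 244.8, acquisition of a foreign subsidiary by a resident firm (outward FDI) 443.8, purchases of foreign government bonds by domestic residents 481.4.)

-59.9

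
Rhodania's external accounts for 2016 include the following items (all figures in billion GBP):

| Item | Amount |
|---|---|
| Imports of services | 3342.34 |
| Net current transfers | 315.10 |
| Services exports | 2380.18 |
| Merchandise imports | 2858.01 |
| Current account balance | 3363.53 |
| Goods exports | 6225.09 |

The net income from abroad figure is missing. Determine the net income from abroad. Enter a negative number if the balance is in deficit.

643.51

Current account = goods balance + services balance + net primary income + net secondary income
Sum of the known components = 2720.02
Net income from abroad = CA - (known components) = 3363.53 - 2720.02 = 643.51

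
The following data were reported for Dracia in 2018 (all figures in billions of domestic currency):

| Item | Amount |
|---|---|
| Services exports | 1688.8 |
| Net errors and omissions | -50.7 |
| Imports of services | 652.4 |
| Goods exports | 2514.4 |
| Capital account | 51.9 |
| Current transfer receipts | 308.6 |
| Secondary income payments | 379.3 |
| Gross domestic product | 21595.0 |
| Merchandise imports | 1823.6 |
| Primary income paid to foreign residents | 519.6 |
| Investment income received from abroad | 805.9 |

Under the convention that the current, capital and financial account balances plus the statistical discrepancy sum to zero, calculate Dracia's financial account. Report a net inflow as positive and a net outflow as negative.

Goods balance = 2514.4 - 1823.6 = 690.8
Services balance = 1688.8 - 652.4 = 1036.4
Trade balance (goods + services) = 690.8 + 1036.4 = 1727.2
Net primary income = 805.9 - 519.6 = 286.3
Net secondary income = 308.6 - 379.3 = -70.7
Current account = 1727.2 + 286.3 + (-70.7) = 1942.8
Financial account = -(1942.8 + 51.9 + (-50.7)) = -1944.0

-1944.0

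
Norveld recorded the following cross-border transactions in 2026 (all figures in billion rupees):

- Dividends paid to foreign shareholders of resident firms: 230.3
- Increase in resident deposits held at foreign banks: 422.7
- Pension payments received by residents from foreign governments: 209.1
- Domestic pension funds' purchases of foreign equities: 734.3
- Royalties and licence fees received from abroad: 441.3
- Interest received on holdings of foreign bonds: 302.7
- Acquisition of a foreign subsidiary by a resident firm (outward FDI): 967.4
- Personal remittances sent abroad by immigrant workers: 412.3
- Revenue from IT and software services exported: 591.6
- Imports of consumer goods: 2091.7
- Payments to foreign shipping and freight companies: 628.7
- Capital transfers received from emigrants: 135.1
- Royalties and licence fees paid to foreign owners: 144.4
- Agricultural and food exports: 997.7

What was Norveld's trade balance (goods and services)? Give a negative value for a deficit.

-834.2

Goods: 997.7 - 2091.7 = -1094.0
Services: 441.3 - 628.7 - 144.4 + 591.6 = 259.8
Trade balance = -1094.0 + 259.8 = -834.2
(Excluded from the trade balance — primary income: dividends paid to foreign shareholders of resident firms 230.3, interest received on holdings of foreign bonds 302.7; financial account: increase in resident deposits held at foreign banks 422.7, domestic pension funds' purchases of foreign equities 734.3, acquisition of a foreign subsidiary by a resident firm (outward FDI) 967.4; secondary income: pension payments received by residents from foreign governments 209.1, personal remittances sent abroad by immigrant workers 412.3; capital account: capital transfers received from emigrants 135.1.)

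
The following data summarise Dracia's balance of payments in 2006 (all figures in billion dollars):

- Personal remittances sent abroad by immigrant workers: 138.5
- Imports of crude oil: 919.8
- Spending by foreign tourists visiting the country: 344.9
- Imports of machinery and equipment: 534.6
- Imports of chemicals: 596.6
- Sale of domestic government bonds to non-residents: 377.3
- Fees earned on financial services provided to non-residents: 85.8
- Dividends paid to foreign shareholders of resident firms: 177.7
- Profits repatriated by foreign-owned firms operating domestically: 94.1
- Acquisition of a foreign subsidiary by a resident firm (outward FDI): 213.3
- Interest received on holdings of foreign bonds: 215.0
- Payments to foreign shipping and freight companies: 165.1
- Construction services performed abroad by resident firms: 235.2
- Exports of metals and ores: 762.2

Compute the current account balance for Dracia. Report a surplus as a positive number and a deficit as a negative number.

Goods: -534.6 - 596.6 + 762.2 - 919.8 = -1288.8
Services: 235.2 - 165.1 + 85.8 + 344.9 = 500.8
Primary income: -94.1 - 177.7 + 215.0 = -56.8
Secondary income: -138.5
Current account = (-1288.8) + 500.8 + (-56.8) + (-138.5) = -983.3
(Excluded from the current account — financial account: sale of domestic government bonds to non-residents 377.3, acquisition of a foreign subsidiary by a resident firm (outward FDI) 213.3.)

-983.3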